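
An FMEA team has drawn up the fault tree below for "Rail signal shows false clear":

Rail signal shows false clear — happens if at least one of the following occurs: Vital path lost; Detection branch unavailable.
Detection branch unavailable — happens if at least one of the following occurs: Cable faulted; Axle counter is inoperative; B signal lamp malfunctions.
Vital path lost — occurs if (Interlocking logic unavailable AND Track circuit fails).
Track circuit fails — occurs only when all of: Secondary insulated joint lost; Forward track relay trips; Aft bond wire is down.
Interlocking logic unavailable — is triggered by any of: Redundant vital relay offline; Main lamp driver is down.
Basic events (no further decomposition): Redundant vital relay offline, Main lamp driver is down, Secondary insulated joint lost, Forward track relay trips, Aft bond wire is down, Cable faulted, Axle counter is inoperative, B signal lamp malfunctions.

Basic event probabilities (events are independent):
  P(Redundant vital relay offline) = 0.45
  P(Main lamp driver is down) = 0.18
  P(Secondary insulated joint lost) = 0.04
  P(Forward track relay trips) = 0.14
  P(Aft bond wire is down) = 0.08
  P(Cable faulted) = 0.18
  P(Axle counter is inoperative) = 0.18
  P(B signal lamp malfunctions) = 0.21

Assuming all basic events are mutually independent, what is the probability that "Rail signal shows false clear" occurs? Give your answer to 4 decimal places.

0.4689

P(Interlocking logic unavailable) [OR] = 1 − (1−0.45) × (1−0.18) = 0.549000
P(Track circuit fails) [AND] = 0.04 × 0.14 × 0.08 = 0.000448
P(Vital path lost) [AND] = 0.549000 × 0.000448 = 0.000246
P(Detection branch unavailable) [OR] = 1 − (1−0.18) × (1−0.18) × (1−0.21) = 0.468804
P(Rail signal shows false clear) [OR] = 1 − (1−0.000246) × (1−0.468804) = 0.468935
Rounded to 4 decimal places: P(Rail signal shows false clear) ≈ 0.4689.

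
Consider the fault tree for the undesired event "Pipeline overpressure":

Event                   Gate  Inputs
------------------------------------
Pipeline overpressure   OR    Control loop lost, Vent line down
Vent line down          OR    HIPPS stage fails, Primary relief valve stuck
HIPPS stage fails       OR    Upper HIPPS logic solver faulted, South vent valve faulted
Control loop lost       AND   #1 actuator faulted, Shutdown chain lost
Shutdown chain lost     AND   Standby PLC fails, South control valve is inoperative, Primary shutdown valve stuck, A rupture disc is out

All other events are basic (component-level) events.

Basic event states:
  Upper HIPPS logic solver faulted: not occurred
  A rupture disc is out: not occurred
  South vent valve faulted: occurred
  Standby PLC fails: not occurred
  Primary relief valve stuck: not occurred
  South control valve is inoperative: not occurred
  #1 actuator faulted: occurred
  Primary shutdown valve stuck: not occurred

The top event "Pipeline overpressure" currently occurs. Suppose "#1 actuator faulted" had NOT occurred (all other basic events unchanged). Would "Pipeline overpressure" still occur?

Counterfactual: set "#1 actuator faulted" to not occurred.
Shutdown chain lost [AND]: Standby PLC fails=not, South control valve is inoperative=not, Primary shutdown valve stuck=not, A rupture disc is out=not → not all inputs occur → does not occur.
Control loop lost [AND]: #1 actuator faulted=not, Shutdown chain lost=not → not all inputs occur → does not occur.
HIPPS stage fails [OR]: Upper HIPPS logic solver faulted=not, South vent valve faulted=occurs → at least one input occurs → occurs.
Vent line down [OR]: HIPPS stage fails=occurs, Primary relief valve stuck=not → at least one input occurs → occurs.
Pipeline overpressure [OR]: Control loop lost=not, Vent line down=occurs → at least one input occurs → occurs.

Yes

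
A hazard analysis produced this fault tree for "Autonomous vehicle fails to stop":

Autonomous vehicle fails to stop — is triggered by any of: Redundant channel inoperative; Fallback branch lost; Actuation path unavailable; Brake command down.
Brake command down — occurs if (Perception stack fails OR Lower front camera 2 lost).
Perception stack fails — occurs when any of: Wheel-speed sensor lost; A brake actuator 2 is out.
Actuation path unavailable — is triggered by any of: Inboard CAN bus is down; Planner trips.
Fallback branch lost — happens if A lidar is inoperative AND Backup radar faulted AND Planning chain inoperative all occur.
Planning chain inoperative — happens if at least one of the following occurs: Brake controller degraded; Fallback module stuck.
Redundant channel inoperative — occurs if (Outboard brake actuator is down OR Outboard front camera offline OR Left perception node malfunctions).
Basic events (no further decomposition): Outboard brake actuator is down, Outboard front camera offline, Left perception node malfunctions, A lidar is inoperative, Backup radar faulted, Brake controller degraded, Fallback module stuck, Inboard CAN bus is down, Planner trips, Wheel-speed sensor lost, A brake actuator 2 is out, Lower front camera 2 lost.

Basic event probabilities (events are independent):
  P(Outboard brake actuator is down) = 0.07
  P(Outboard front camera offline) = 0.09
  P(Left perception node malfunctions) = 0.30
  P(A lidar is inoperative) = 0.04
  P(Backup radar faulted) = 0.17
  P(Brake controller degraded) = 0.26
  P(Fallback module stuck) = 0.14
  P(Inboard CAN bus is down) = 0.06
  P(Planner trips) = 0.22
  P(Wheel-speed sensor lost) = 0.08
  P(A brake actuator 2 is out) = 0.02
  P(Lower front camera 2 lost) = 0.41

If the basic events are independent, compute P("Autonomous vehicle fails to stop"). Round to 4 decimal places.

P(Redundant channel inoperative) [OR] = 1 − (1−0.07) × (1−0.09) × (1−0.30) = 0.407590
P(Planning chain inoperative) [OR] = 1 − (1−0.26) × (1−0.14) = 0.363600
P(Fallback branch lost) [AND] = 0.04 × 0.17 × 0.363600 = 0.002472
P(Actuation path unavailable) [OR] = 1 − (1−0.06) × (1−0.22) = 0.266800
P(Perception stack fails) [OR] = 1 − (1−0.08) × (1−0.02) = 0.098400
P(Brake command down) [OR] = 1 − (1−0.098400) × (1−0.41) = 0.468056
P(Autonomous vehicle fails to stop) [OR] = 1 − (1−0.407590) × (1−0.002472) × (1−0.266800) × (1−0.468056) = 0.769519
Rounded to 4 decimal places: P(Autonomous vehicle fails to stop) ≈ 0.7695.

0.7695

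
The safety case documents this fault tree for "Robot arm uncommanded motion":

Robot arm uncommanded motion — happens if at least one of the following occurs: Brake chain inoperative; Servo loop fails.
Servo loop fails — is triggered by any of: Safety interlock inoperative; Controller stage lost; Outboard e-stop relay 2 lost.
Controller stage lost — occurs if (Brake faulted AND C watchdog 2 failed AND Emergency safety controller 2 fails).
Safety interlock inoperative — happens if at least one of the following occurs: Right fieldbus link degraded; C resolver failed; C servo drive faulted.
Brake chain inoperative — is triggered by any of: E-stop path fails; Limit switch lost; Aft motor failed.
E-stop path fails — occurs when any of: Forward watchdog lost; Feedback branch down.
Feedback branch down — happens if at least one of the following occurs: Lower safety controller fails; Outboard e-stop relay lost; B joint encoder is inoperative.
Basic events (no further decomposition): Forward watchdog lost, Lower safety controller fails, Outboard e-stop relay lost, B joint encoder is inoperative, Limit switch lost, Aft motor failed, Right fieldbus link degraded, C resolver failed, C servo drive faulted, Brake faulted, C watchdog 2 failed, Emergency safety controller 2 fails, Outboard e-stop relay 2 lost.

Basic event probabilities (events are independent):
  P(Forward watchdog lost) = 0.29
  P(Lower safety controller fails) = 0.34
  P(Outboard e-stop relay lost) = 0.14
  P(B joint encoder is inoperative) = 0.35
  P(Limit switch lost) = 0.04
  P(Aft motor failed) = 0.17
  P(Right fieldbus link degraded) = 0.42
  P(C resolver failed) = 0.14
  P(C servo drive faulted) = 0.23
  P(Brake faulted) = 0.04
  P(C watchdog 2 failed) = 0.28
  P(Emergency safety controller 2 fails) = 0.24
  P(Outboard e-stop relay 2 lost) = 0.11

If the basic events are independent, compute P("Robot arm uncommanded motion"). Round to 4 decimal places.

0.9288

P(Feedback branch down) [OR] = 1 − (1−0.34) × (1−0.14) × (1−0.35) = 0.631060
P(E-stop path fails) [OR] = 1 − (1−0.29) × (1−0.631060) = 0.738053
P(Brake chain inoperative) [OR] = 1 − (1−0.738053) × (1−0.04) × (1−0.17) = 0.791281
P(Safety interlock inoperative) [OR] = 1 − (1−0.42) × (1−0.14) × (1−0.23) = 0.615924
P(Controller stage lost) [AND] = 0.04 × 0.28 × 0.24 = 0.002688
P(Servo loop fails) [OR] = 1 − (1−0.615924) × (1−0.002688) × (1−0.11) = 0.659091
P(Robot arm uncommanded motion) [OR] = 1 − (1−0.791281) × (1−0.659091) = 0.928846
Rounded to 4 decimal places: P(Robot arm uncommanded motion) ≈ 0.9288.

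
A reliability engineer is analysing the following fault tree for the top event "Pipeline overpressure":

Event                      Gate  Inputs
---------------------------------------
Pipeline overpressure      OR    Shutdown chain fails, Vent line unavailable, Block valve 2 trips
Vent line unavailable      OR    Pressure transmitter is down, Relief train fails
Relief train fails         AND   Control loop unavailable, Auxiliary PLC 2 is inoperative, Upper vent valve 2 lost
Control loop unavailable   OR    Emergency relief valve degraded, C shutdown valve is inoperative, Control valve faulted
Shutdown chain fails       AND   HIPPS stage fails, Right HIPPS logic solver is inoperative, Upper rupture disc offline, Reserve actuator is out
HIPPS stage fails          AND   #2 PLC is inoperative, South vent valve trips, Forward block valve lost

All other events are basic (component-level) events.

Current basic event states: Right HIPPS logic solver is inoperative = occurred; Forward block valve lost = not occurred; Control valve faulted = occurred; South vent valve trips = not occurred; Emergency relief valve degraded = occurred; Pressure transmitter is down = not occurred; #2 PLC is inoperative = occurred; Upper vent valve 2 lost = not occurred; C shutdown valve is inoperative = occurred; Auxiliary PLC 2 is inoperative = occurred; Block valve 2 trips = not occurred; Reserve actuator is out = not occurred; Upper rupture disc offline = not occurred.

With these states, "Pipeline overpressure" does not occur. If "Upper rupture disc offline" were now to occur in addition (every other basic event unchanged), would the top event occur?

No

Counterfactual: set "Upper rupture disc offline" to occurred.
HIPPS stage fails [AND]: #2 PLC is inoperative=occurs, South vent valve trips=not, Forward block valve lost=not → not all inputs occur → does not occur.
Shutdown chain fails [AND]: HIPPS stage fails=not, Right HIPPS logic solver is inoperative=occurs, Upper rupture disc offline=occurs, Reserve actuator is out=not → not all inputs occur → does not occur.
Control loop unavailable [OR]: Emergency relief valve degraded=occurs, C shutdown valve is inoperative=occurs, Control valve faulted=occurs → at least one input occurs → occurs.
Relief train fails [AND]: Control loop unavailable=occurs, Auxiliary PLC 2 is inoperative=occurs, Upper vent valve 2 lost=not → not all inputs occur → does not occur.
Vent line unavailable [OR]: Pressure transmitter is down=not, Relief train fails=not → no input occurs → does not occur.
Pipeline overpressure [OR]: Shutdown chain fails=not, Vent line unavailable=not, Block valve 2 trips=not → no input occurs → does not occur.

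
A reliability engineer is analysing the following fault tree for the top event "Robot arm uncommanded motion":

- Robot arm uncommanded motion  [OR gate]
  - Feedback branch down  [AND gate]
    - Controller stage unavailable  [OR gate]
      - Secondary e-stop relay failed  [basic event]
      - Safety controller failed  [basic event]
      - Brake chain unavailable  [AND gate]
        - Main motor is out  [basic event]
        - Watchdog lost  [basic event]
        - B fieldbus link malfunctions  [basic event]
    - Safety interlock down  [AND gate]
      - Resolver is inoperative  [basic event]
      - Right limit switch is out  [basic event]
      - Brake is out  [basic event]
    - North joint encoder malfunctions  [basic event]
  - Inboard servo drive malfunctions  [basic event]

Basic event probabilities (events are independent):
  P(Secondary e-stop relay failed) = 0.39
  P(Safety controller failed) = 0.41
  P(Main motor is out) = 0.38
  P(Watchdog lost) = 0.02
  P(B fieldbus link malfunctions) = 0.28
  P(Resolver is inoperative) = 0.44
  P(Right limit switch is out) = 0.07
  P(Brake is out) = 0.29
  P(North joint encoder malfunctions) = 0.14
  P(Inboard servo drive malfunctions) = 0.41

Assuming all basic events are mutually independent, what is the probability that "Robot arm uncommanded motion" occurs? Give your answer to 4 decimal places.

0.4105

P(Brake chain unavailable) [AND] = 0.38 × 0.02 × 0.28 = 0.002128
P(Controller stage unavailable) [OR] = 1 − (1−0.39) × (1−0.41) × (1−0.002128) = 0.640866
P(Safety interlock down) [AND] = 0.44 × 0.07 × 0.29 = 0.008932
P(Feedback branch down) [AND] = 0.640866 × 0.008932 × 0.14 = 0.000801
P(Robot arm uncommanded motion) [OR] = 1 − (1−0.000801) × (1−0.41) = 0.410473
Rounded to 4 decimal places: P(Robot arm uncommanded motion) ≈ 0.4105.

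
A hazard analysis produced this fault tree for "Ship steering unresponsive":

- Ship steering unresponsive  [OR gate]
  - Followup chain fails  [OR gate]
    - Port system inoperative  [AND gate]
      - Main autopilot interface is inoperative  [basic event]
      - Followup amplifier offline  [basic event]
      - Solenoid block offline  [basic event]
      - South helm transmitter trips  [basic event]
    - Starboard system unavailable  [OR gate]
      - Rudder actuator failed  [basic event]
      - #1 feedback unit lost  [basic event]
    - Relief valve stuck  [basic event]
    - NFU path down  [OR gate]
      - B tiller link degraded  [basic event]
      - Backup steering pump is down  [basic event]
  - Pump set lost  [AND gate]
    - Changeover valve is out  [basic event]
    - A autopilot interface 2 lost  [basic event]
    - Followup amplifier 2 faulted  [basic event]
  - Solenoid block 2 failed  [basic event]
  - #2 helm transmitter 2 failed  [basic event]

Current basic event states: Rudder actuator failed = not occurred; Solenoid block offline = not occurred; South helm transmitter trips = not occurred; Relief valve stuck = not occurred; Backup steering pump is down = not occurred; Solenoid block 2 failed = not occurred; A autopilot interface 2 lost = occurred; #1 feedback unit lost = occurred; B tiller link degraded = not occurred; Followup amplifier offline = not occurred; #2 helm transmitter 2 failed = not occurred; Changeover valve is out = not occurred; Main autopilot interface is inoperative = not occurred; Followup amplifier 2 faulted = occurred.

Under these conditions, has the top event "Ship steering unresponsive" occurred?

Yes

Port system inoperative [AND]: Main autopilot interface is inoperative=not, Followup amplifier offline=not, Solenoid block offline=not, South helm transmitter trips=not → not all inputs occur → does not occur.
Starboard system unavailable [OR]: Rudder actuator failed=not, #1 feedback unit lost=occurs → at least one input occurs → occurs.
NFU path down [OR]: B tiller link degraded=not, Backup steering pump is down=not → no input occurs → does not occur.
Followup chain fails [OR]: Port system inoperative=not, Starboard system unavailable=occurs, Relief valve stuck=not, NFU path down=not → at least one input occurs → occurs.
Pump set lost [AND]: Changeover valve is out=not, A autopilot interface 2 lost=occurs, Followup amplifier 2 faulted=occurs → not all inputs occur → does not occur.
Ship steering unresponsive [OR]: Followup chain fails=occurs, Pump set lost=not, Solenoid block 2 failed=not, #2 helm transmitter 2 failed=not → at least one input occurs → occurs.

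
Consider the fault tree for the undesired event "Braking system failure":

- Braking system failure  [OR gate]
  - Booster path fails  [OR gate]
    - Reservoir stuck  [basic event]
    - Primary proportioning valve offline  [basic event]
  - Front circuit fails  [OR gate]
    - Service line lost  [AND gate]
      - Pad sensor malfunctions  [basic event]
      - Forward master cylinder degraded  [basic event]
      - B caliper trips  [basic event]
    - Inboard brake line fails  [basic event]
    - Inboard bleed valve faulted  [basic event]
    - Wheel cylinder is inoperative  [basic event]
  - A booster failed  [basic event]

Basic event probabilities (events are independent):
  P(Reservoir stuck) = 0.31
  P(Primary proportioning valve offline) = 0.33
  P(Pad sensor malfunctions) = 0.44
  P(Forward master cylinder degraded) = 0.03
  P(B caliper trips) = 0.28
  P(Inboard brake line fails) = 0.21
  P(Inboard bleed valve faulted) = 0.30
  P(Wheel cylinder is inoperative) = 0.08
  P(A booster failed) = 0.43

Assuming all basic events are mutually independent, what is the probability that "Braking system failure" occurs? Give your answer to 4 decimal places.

P(Booster path fails) [OR] = 1 − (1−0.31) × (1−0.33) = 0.537700
P(Service line lost) [AND] = 0.44 × 0.03 × 0.28 = 0.003696
P(Front circuit fails) [OR] = 1 − (1−0.003696) × (1−0.21) × (1−0.30) × (1−0.08) = 0.493120
P(Braking system failure) [OR] = 1 − (1−0.537700) × (1−0.493120) × (1−0.43) = 0.866432
Rounded to 4 decimal places: P(Braking system failure) ≈ 0.8664.

0.8664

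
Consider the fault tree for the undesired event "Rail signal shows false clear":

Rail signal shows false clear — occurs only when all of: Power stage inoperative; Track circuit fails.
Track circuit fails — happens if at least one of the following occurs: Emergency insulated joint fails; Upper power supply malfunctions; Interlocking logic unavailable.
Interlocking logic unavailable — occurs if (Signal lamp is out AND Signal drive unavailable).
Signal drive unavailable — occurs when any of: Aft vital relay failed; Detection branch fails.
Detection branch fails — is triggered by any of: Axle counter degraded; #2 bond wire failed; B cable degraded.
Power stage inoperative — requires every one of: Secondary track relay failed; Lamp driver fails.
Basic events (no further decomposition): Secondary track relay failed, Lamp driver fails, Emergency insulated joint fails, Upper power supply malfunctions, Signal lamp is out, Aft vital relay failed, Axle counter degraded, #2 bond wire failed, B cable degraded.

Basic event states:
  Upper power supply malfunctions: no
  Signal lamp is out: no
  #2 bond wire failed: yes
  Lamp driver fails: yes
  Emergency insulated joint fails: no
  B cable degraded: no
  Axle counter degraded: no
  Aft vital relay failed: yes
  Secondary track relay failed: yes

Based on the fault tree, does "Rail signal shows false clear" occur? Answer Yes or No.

Power stage inoperative [AND]: Secondary track relay failed=occurs, Lamp driver fails=occurs → all inputs occur → occurs.
Detection branch fails [OR]: Axle counter degraded=not, #2 bond wire failed=occurs, B cable degraded=not → at least one input occurs → occurs.
Signal drive unavailable [OR]: Aft vital relay failed=occurs, Detection branch fails=occurs → at least one input occurs → occurs.
Interlocking logic unavailable [AND]: Signal lamp is out=not, Signal drive unavailable=occurs → not all inputs occur → does not occur.
Track circuit fails [OR]: Emergency insulated joint fails=not, Upper power supply malfunctions=not, Interlocking logic unavailable=not → no input occurs → does not occur.
Rail signal shows false clear [AND]: Power stage inoperative=occurs, Track circuit fails=not → not all inputs occur → does not occur.

No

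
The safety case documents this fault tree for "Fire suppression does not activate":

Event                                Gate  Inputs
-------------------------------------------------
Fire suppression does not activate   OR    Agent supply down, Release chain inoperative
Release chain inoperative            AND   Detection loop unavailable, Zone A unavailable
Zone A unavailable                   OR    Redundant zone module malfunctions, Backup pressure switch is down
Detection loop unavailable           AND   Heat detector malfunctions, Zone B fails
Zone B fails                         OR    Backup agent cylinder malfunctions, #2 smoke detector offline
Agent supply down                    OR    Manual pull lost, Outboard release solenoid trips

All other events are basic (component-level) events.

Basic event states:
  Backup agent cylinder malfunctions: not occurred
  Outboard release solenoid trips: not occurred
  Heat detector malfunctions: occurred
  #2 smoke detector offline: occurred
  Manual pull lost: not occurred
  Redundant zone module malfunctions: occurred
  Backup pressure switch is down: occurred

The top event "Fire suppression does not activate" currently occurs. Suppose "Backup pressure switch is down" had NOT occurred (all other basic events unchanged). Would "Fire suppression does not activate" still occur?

Yes

Counterfactual: set "Backup pressure switch is down" to not occurred.
Agent supply down [OR]: Manual pull lost=not, Outboard release solenoid trips=not → no input occurs → does not occur.
Zone B fails [OR]: Backup agent cylinder malfunctions=not, #2 smoke detector offline=occurs → at least one input occurs → occurs.
Detection loop unavailable [AND]: Heat detector malfunctions=occurs, Zone B fails=occurs → all inputs occur → occurs.
Zone A unavailable [OR]: Redundant zone module malfunctions=occurs, Backup pressure switch is down=not → at least one input occurs → occurs.
Release chain inoperative [AND]: Detection loop unavailable=occurs, Zone A unavailable=occurs → all inputs occur → occurs.
Fire suppression does not activate [OR]: Agent supply down=not, Release chain inoperative=occurs → at least one input occurs → occurs.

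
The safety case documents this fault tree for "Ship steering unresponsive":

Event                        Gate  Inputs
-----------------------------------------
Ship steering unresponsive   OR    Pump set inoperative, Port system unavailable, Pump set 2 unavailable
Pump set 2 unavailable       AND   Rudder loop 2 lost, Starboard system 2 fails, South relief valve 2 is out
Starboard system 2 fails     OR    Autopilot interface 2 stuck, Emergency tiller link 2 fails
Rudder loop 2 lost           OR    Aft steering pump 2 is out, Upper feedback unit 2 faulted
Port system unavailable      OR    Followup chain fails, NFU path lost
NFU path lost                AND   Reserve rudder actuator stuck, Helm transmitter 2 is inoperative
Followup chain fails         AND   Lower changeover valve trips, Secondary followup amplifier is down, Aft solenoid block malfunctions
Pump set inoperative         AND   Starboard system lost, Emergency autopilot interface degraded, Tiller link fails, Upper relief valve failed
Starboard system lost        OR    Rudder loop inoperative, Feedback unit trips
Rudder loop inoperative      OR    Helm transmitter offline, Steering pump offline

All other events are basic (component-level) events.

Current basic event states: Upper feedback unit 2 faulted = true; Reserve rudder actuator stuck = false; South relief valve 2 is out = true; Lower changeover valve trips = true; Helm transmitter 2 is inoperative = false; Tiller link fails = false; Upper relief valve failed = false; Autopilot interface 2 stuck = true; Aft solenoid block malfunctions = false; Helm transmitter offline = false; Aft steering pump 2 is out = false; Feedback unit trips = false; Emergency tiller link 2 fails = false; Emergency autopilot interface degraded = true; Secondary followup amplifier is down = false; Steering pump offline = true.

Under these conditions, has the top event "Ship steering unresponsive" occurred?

Rudder loop inoperative [OR]: Helm transmitter offline=not, Steering pump offline=occurs → at least one input occurs → occurs.
Starboard system lost [OR]: Rudder loop inoperative=occurs, Feedback unit trips=not → at least one input occurs → occurs.
Pump set inoperative [AND]: Starboard system lost=occurs, Emergency autopilot interface degraded=occurs, Tiller link fails=not, Upper relief valve failed=not → not all inputs occur → does not occur.
Followup chain fails [AND]: Lower changeover valve trips=occurs, Secondary followup amplifier is down=not, Aft solenoid block malfunctions=not → not all inputs occur → does not occur.
NFU path lost [AND]: Reserve rudder actuator stuck=not, Helm transmitter 2 is inoperative=not → not all inputs occur → does not occur.
Port system unavailable [OR]: Followup chain fails=not, NFU path lost=not → no input occurs → does not occur.
Rudder loop 2 lost [OR]: Aft steering pump 2 is out=not, Upper feedback unit 2 faulted=occurs → at least one input occurs → occurs.
Starboard system 2 fails [OR]: Autopilot interface 2 stuck=occurs, Emergency tiller link 2 fails=not → at least one input occurs → occurs.
Pump set 2 unavailable [AND]: Rudder loop 2 lost=occurs, Starboard system 2 fails=occurs, South relief valve 2 is out=occurs → all inputs occur → occurs.
Ship steering unresponsive [OR]: Pump set inoperative=not, Port system unavailable=not, Pump set 2 unavailable=occurs → at least one input occurs → occurs.

Yes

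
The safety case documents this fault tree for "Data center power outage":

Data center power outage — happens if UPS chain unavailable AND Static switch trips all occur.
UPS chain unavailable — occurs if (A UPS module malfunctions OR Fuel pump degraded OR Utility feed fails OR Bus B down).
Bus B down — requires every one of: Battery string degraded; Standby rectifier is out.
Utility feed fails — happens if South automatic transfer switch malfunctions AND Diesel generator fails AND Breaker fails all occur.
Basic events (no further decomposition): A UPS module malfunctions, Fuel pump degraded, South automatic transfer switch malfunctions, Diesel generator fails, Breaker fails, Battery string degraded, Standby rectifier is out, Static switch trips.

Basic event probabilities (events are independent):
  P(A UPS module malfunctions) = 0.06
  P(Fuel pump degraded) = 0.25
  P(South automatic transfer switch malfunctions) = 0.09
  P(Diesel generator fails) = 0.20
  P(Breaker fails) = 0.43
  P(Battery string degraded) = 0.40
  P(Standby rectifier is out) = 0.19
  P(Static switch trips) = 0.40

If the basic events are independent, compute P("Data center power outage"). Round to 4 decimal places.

P(Utility feed fails) [AND] = 0.09 × 0.20 × 0.43 = 0.007740
P(Bus B down) [AND] = 0.40 × 0.19 = 0.076000
P(UPS chain unavailable) [OR] = 1 − (1−0.06) × (1−0.25) × (1−0.007740) × (1−0.076000) = 0.353622
P(Data center power outage) [AND] = 0.353622 × 0.40 = 0.141449
Rounded to 4 decimal places: P(Data center power outage) ≈ 0.1414.

0.1414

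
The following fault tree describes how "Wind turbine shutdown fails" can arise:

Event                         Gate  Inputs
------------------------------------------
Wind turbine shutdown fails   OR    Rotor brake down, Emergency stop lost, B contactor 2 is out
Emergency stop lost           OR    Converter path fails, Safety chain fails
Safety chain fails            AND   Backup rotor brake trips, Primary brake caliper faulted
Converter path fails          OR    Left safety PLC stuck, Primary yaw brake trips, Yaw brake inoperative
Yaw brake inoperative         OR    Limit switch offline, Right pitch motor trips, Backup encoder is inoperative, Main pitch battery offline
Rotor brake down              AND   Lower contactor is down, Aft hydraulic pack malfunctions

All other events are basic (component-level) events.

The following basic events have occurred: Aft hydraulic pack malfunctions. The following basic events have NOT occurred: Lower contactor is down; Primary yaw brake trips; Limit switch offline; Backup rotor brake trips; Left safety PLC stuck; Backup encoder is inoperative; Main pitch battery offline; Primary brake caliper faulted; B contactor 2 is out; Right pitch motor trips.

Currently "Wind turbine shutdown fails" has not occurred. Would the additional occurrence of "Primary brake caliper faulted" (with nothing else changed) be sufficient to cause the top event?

No

Counterfactual: set "Primary brake caliper faulted" to occurred.
Rotor brake down [AND]: Lower contactor is down=not, Aft hydraulic pack malfunctions=occurs → not all inputs occur → does not occur.
Yaw brake inoperative [OR]: Limit switch offline=not, Right pitch motor trips=not, Backup encoder is inoperative=not, Main pitch battery offline=not → no input occurs → does not occur.
Converter path fails [OR]: Left safety PLC stuck=not, Primary yaw brake trips=not, Yaw brake inoperative=not → no input occurs → does not occur.
Safety chain fails [AND]: Backup rotor brake trips=not, Primary brake caliper faulted=occurs → not all inputs occur → does not occur.
Emergency stop lost [OR]: Converter path fails=not, Safety chain fails=not → no input occurs → does not occur.
Wind turbine shutdown fails [OR]: Rotor brake down=not, Emergency stop lost=not, B contactor 2 is out=not → no input occurs → does not occur.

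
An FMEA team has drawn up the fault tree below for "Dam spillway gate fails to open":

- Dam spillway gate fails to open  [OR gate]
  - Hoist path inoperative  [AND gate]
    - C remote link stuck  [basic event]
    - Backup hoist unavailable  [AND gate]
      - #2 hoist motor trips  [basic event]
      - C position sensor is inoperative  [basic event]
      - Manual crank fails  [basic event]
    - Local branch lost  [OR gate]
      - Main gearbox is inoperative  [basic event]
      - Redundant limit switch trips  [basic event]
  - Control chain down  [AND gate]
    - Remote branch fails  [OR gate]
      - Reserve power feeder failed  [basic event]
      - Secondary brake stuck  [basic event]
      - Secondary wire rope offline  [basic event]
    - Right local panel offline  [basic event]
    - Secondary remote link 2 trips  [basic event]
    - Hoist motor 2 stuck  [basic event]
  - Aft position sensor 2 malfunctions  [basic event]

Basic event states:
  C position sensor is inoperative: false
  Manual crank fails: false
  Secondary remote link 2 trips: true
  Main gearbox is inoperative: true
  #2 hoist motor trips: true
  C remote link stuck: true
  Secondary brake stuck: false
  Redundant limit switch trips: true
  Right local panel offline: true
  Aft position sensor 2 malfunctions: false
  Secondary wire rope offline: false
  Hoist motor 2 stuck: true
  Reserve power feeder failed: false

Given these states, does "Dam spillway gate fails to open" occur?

Backup hoist unavailable [AND]: #2 hoist motor trips=occurs, C position sensor is inoperative=not, Manual crank fails=not → not all inputs occur → does not occur.
Local branch lost [OR]: Main gearbox is inoperative=occurs, Redundant limit switch trips=occurs → at least one input occurs → occurs.
Hoist path inoperative [AND]: C remote link stuck=occurs, Backup hoist unavailable=not, Local branch lost=occurs → not all inputs occur → does not occur.
Remote branch fails [OR]: Reserve power feeder failed=not, Secondary brake stuck=not, Secondary wire rope offline=not → no input occurs → does not occur.
Control chain down [AND]: Remote branch fails=not, Right local panel offline=occurs, Secondary remote link 2 trips=occurs, Hoist motor 2 stuck=occurs → not all inputs occur → does not occur.
Dam spillway gate fails to open [OR]: Hoist path inoperative=not, Control chain down=not, Aft position sensor 2 malfunctions=not → no input occurs → does not occur.

No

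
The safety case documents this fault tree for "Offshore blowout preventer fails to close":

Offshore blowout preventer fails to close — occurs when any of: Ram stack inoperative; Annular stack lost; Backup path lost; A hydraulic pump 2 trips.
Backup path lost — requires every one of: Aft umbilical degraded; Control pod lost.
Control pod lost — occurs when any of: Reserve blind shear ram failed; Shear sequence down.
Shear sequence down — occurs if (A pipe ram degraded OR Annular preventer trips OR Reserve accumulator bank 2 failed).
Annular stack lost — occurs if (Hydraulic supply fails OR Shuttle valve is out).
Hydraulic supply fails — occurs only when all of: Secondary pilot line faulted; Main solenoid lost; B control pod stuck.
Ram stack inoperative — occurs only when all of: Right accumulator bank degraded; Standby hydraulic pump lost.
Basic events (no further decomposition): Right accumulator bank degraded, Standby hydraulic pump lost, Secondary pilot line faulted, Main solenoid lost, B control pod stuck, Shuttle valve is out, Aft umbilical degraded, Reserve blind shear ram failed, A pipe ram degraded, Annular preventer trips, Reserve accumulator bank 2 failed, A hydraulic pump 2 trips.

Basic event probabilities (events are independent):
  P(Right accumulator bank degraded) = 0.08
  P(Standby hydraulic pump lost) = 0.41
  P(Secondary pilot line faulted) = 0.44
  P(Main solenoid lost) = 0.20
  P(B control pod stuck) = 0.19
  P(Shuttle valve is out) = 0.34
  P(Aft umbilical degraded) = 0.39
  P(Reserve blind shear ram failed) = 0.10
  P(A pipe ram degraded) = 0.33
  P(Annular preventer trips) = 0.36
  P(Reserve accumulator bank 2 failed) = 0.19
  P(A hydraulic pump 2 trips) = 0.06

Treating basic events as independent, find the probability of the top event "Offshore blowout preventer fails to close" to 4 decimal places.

P(Ram stack inoperative) [AND] = 0.08 × 0.41 = 0.032800
P(Hydraulic supply fails) [AND] = 0.44 × 0.20 × 0.19 = 0.016720
P(Annular stack lost) [OR] = 1 − (1−0.016720) × (1−0.34) = 0.351035
P(Shear sequence down) [OR] = 1 − (1−0.33) × (1−0.36) × (1−0.19) = 0.652672
P(Control pod lost) [OR] = 1 − (1−0.10) × (1−0.652672) = 0.687405
P(Backup path lost) [AND] = 0.39 × 0.687405 = 0.268088
P(Offshore blowout preventer fails to close) [OR] = 1 − (1−0.032800) × (1−0.351035) × (1−0.268088) × (1−0.06) = 0.568159
Rounded to 4 decimal places: P(Offshore blowout preventer fails to close) ≈ 0.5682.

0.5682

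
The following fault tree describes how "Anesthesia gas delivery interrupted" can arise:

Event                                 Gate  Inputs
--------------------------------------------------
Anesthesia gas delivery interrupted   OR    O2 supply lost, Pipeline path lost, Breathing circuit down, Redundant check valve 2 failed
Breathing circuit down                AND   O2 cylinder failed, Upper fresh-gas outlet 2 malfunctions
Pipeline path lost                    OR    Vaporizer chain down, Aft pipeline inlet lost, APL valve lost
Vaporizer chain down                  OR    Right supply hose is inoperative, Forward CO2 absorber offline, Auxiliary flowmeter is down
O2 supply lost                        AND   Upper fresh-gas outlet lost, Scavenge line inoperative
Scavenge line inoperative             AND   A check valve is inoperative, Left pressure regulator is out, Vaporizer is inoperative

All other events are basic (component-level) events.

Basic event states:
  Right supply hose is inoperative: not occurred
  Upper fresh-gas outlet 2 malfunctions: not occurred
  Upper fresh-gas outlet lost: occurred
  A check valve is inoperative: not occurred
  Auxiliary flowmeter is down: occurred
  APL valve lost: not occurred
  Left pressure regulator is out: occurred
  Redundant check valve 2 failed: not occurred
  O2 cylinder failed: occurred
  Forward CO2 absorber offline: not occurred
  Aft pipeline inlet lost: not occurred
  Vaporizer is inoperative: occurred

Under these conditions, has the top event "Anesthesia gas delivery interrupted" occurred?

Yes

Scavenge line inoperative [AND]: A check valve is inoperative=not, Left pressure regulator is out=occurs, Vaporizer is inoperative=occurs → not all inputs occur → does not occur.
O2 supply lost [AND]: Upper fresh-gas outlet lost=occurs, Scavenge line inoperative=not → not all inputs occur → does not occur.
Vaporizer chain down [OR]: Right supply hose is inoperative=not, Forward CO2 absorber offline=not, Auxiliary flowmeter is down=occurs → at least one input occurs → occurs.
Pipeline path lost [OR]: Vaporizer chain down=occurs, Aft pipeline inlet lost=not, APL valve lost=not → at least one input occurs → occurs.
Breathing circuit down [AND]: O2 cylinder failed=occurs, Upper fresh-gas outlet 2 malfunctions=not → not all inputs occur → does not occur.
Anesthesia gas delivery interrupted [OR]: O2 supply lost=not, Pipeline path lost=occurs, Breathing circuit down=not, Redundant check valve 2 failed=not → at least one input occurs → occurs.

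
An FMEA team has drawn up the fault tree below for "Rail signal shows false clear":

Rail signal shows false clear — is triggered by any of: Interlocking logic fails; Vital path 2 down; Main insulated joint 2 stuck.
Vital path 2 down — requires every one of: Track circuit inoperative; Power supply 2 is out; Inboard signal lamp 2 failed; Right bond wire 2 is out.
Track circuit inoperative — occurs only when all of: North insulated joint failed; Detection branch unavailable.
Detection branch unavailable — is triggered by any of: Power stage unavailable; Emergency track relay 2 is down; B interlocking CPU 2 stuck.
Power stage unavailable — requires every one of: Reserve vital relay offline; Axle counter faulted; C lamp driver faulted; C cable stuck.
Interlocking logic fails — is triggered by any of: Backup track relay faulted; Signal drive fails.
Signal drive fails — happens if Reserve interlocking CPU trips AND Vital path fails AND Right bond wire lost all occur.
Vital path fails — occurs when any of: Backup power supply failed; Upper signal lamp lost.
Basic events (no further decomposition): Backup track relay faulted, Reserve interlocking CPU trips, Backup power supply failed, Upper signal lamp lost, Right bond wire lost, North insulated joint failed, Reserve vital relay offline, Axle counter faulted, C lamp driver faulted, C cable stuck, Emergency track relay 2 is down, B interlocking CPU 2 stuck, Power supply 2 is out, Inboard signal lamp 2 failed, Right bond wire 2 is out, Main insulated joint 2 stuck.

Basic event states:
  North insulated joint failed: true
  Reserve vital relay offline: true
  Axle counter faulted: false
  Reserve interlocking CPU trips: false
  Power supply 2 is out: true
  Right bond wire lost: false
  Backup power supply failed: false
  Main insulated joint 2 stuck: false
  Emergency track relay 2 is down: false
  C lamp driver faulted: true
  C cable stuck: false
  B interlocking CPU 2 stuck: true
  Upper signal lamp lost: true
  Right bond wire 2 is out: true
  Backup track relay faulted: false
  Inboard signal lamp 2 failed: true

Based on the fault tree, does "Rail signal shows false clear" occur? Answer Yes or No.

Yes

Vital path fails [OR]: Backup power supply failed=not, Upper signal lamp lost=occurs → at least one input occurs → occurs.
Signal drive fails [AND]: Reserve interlocking CPU trips=not, Vital path fails=occurs, Right bond wire lost=not → not all inputs occur → does not occur.
Interlocking logic fails [OR]: Backup track relay faulted=not, Signal drive fails=not → no input occurs → does not occur.
Power stage unavailable [AND]: Reserve vital relay offline=occurs, Axle counter faulted=not, C lamp driver faulted=occurs, C cable stuck=not → not all inputs occur → does not occur.
Detection branch unavailable [OR]: Power stage unavailable=not, Emergency track relay 2 is down=not, B interlocking CPU 2 stuck=occurs → at least one input occurs → occurs.
Track circuit inoperative [AND]: North insulated joint failed=occurs, Detection branch unavailable=occurs → all inputs occur → occurs.
Vital path 2 down [AND]: Track circuit inoperative=occurs, Power supply 2 is out=occurs, Inboard signal lamp 2 failed=occurs, Right bond wire 2 is out=occurs → all inputs occur → occurs.
Rail signal shows false clear [OR]: Interlocking logic fails=not, Vital path 2 down=occurs, Main insulated joint 2 stuck=not → at least one input occurs → occurs.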